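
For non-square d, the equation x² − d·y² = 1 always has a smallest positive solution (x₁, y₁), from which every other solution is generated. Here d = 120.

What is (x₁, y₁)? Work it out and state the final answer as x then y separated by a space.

√120 = [10; 1,20, …], period ℓ=2 (even) → k=1
k=0  a_k=10  p_k/q_k = 10/1
k=1  a_k=1  p_k/q_k = 11/1
(x₁, y₁) = (11, 1);  11² − 120·1² = 1 ✓

11 1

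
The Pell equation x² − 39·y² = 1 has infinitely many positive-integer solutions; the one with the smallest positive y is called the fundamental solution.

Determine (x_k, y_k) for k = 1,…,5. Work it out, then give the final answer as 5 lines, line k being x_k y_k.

d=39: √d = [6; 4,12] (ℓ=2, even), read p_1/q_1
i=0: a=6 ⇒ p=6, q=1
i=1: a=4 ⇒ p=25, q=4
(x₁, y₁) = (25, 4);  25² − 39·4² = 1 ✓
(x_2, y_2) = (25·25 + 39·4·4, 25·4 + 4·25) = (1249, 200)
(x_3, y_3) = (25·1249 + 39·4·200, 25·200 + 4·1249) = (62425, 9996)
(x_4, y_4) = (25·62425 + 39·4·9996, 25·9996 + 4·62425) = (3120001, 499600)
(x_5, y_5) = (25·3120001 + 39·4·499600, 25·499600 + 4·3120001) = (155937625, 24970004)

25 4
1249 200
62425 9996
3120001 499600
155937625 24970004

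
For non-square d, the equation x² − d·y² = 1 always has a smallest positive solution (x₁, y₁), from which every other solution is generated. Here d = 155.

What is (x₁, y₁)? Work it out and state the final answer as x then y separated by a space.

249 20

[12; 2,4,2,24] for √155; ℓ=4 ⇒ convergent index 3
k=0  a_k=12  p_k/q_k = 12/1
k=1  a_k=2  p_k/q_k = 25/2
k=2  a_k=4  p_k/q_k = 112/9
k=3  a_k=2  p_k/q_k = 249/20
fundamental: x₁=249, y₁=20  (since 62001 − 155·400 = 1)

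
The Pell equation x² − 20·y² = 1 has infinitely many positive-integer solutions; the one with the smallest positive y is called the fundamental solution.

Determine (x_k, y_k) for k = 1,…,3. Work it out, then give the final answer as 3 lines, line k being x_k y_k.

9 2
161 36
2889 646

√20 → a₀=4, period (2,8); ℓ=2 even so k=1
i=0: a=4 ⇒ p=4, q=1
i=1: a=2 ⇒ p=9, q=2
(x₁, y₁) = (9, 2);  9² − 20·2² = 1 ✓
(x_2, y_2) = (9·9 + 20·2·2, 9·2 + 2·9) = (161, 36)
(x_3, y_3) = (9·161 + 20·2·36, 9·36 + 2·161) = (2889, 646)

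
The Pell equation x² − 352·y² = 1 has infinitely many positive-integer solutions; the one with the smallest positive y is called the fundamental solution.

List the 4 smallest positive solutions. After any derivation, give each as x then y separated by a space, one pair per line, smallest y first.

77617 4137
12048797377 642203058
1870383011943601 99691749501435
290347036464004160257 15475549041463557732

d=352: √d = [18; 1,3,5,9,5,3,1,36] (ℓ=8, even), read p_7/q_7
k=0  a_k=18  p_k/q_k = 18/1
k=1  a_k=1  p_k/q_k = 19/1
k=2  a_k=3  p_k/q_k = 75/4
…
k=6  a_k=3  p_k/q_k = 59118/3151
k=7  a_k=1  p_k/q_k = 77617/4137
(x₁, y₁) = (77617, 4137);  77617² − 352·4137² = 1 ✓
n=2: (77617,4137)∘(77617,4137) = (77617·77617+352·4137·4137, 77617·4137+4137·77617) = (12048797377,642203058)
n=3: (12048797377,642203058)∘(77617,4137) = (77617·12048797377+352·4137·642203058, 77617·642203058+4137·12048797377) = (1870383011943601,99691749501435)
n=4: (1870383011943601,99691749501435)∘(77617,4137) = (77617·1870383011943601+352·4137·99691749501435, 77617·99691749501435+4137·1870383011943601) = (290347036464004160257,15475549041463557732)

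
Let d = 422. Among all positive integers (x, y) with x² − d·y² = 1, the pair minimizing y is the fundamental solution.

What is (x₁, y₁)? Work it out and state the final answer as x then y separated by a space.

7022501 341850

√422 = [20; 1,1,5,2,1,…,1,1,40, …], period ℓ=14 (even) → k=13
step 0: (20, 1)  from 20·(1,0) + (0,1)
step 1: (21, 1)  from 1·(20,1) + (1,0)
…
step 10: (598859, 29152)  from 2·(217526,10589) + (163807,7974)
step 11: (3211821, 156349)  from 5·(598859,29152) + (217526,10589)
step 12: (3810680, 185501)  from 1·(3211821,156349) + (598859,29152)
step 13: (7022501, 341850)  from 1·(3810680,185501) + (3211821,156349)
→ (7022501, 341850).  Check: 7022501²=49315520295001, 422·341850²=49315520295000, difference 1.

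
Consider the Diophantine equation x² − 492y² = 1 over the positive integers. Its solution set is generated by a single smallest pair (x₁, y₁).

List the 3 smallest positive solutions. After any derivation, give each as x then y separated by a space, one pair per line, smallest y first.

√492 → a₀=22, period (5,1,1,10,1,1,5,44); ℓ=8 even so k=7
i=0: a=22 ⇒ p=22, q=1
…
i=2: a=1 ⇒ p=133, q=6
i=3: a=1 ⇒ p=244, q=11
i=4: a=10 ⇒ p=2573, q=116
i=5: a=1 ⇒ p=2817, q=127
i=6: a=1 ⇒ p=5390, q=243
i=7: a=5 ⇒ p=29767, q=1342
(x₁, y₁) = (29767, 1342);  29767² − 492·1342² = 1 ✓
(29767+1342√492)^2 = 1772148577 + 79894628√492
(29767+1342√492)^3 = 105503093353351 + 4756446782010√492

29767 1342
1772148577 79894628
105503093353351 4756446782010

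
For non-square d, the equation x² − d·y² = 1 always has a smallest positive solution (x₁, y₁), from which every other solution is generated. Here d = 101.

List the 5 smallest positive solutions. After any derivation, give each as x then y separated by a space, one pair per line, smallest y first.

√101 → a₀=10, period (20); ℓ=1 odd so k=1
step 0: (10, 1)  from 10·(1,0) + (0,1)
step 1: (201, 20)  from 20·(10,1) + (1,0)
fundamental: x₁=201, y₁=20  (since 40401 − 101·400 = 1)
(x_2, y_2) = (201·201 + 101·20·20, 201·20 + 20·201) = (80801, 8040)
(x_3, y_3) = (201·80801 + 101·20·8040, 201·8040 + 20·80801) = (32481801, 3232060)
(x_4, y_4) = (201·32481801 + 101·20·3232060, 201·3232060 + 20·32481801) = (13057603201, 1299280080)
(x_5, y_5) = (201·13057603201 + 101·20·1299280080, 201·1299280080 + 20·13057603201) = (5249124005001, 522307360100)

201 20
80801 8040
32481801 3232060
13057603201 1299280080
5249124005001 522307360100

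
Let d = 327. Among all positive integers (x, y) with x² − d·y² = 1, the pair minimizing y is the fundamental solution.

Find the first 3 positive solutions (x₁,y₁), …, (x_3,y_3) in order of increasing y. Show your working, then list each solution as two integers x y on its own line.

√327 → a₀=18, period (12,36); ℓ=2 even so k=1
k=0  a_k=18  p_k/q_k = 18/1
k=1  a_k=12  p_k/q_k = 217/12
(x₁, y₁) = (217, 12);  217² − 327·12² = 1 ✓
(217+12√327)^2 = 94177 + 5208√327
(217+12√327)^3 = 40872601 + 2260260√327

217 12
94177 5208
40872601 2260260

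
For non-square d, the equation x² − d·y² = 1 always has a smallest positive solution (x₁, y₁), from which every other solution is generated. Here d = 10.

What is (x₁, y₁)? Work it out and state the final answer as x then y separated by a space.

19 6

[3; 6] for √10; ℓ=1 ⇒ convergent index 1
step 0: (3, 1)  from 3·(1,0) + (0,1)
step 1: (19, 6)  from 6·(3,1) + (1,0)
(x₁, y₁) = (19, 6);  19² − 10·6² = 1 ✓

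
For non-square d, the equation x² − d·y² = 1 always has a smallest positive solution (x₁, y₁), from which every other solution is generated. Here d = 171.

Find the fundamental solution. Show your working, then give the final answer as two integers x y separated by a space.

170 13

√171 = [13; 13,26, …], period ℓ=2 (even) → k=1
i=0: a=13 ⇒ p=13, q=1
i=1: a=13 ⇒ p=170, q=13
(x₁, y₁) = (170, 13);  170² − 171·13² = 1 ✓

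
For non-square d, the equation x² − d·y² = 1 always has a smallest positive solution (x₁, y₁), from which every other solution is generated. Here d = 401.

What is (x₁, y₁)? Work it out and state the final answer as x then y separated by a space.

801 40

d=401: √d = [20; 40] (ℓ=1, odd), read p_1/q_1
k=0  a_k=20  p_k/q_k = 20/1
k=1  a_k=40  p_k/q_k = 801/40
→ (801, 40).  Check: 801²=641601, 401·40²=641600, difference 1.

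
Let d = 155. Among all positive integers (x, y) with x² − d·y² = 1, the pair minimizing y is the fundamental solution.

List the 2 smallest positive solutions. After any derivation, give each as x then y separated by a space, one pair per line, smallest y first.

√155 = [12; 2,4,2,24, …], period ℓ=4 (even) → k=3
step 0: (12, 1)  from 12·(1,0) + (0,1)
step 1: (25, 2)  from 2·(12,1) + (1,0)
step 2: (112, 9)  from 4·(25,2) + (12,1)
step 3: (249, 20)  from 2·(112,9) + (25,2)
fundamental: x₁=249, y₁=20  (since 62001 − 155·400 = 1)
n=2: (249,20)∘(249,20) = (249·249+155·20·20, 249·20+20·249) = (124001,9960)

249 20
124001 9960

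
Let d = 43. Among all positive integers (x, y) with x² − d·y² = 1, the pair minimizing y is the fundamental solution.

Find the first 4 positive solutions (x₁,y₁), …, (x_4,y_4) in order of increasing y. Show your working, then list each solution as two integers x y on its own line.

3482 531
24248647 3697884
168867574226 25752063645
1175993762661217 179337367525896

[6; 1,1,3,1,5,1,3,1,1,12] for √43; ℓ=10 ⇒ convergent index 9
step 0: (6, 1)  from 6·(1,0) + (0,1)
…
step 2: (13, 2)  from 1·(7,1) + (6,1)
step 3: (46, 7)  from 3·(13,2) + (7,1)
step 4: (59, 9)  from 1·(46,7) + (13,2)
step 5: (341, 52)  from 5·(59,9) + (46,7)
…
step 8: (1941, 296)  from 1·(1541,235) + (400,61)
step 9: (3482, 531)  from 1·(1941,296) + (1541,235)
(x₁, y₁) = (3482, 531);  3482² − 43·531² = 1 ✓
(3482+531√43)^2 = 24248647 + 3697884√43
(3482+531√43)^3 = 168867574226 + 25752063645√43
(3482+531√43)^4 = 1175993762661217 + 179337367525896√43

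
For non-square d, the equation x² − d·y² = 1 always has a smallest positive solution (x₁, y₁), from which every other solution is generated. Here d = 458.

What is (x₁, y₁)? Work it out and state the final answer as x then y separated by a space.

22899 1070

d=458: √d = [21; 2,2,42] (ℓ=3, odd), read p_5/q_5
a_0=21:  p_0=21·1+0=21,  q_0=21·0+1=1
…
a_4=2:  p_4=2·4537+107=9181,  q_4=2·212+5=429
a_5=2:  p_5=2·9181+4537=22899,  q_5=2·429+212=1070
→ (22899, 1070).  Check: 22899²=524364201, 458·1070²=524364200, difference 1.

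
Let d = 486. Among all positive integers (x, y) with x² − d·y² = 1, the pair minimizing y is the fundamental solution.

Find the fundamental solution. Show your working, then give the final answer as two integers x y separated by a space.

485 22

[22; 22,44] for √486; ℓ=2 ⇒ convergent index 1
k=0  a_k=22  p_k/q_k = 22/1
k=1  a_k=22  p_k/q_k = 485/22
fundamental: x₁=485, y₁=22  (since 235225 − 486·484 = 1)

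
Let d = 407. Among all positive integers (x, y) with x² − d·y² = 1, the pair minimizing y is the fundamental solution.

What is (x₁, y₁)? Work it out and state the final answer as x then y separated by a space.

2663 132

[20; 5,1,2,1,5,40] for √407; ℓ=6 ⇒ convergent index 5
i=0: a=20 ⇒ p=20, q=1
…
i=2: a=1 ⇒ p=121, q=6
i=3: a=2 ⇒ p=343, q=17
i=4: a=1 ⇒ p=464, q=23
i=5: a=5 ⇒ p=2663, q=132
fundamental: x₁=2663, y₁=132  (since 7091569 − 407·17424 = 1)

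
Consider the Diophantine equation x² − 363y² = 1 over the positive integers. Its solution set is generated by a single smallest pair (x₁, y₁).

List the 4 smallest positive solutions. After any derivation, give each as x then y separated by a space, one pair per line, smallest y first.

362 19
262087 13756
189750626 9959325
137379191137 7210537544

d=363: √d = [19; 19,38] (ℓ=2, even), read p_1/q_1
i=0: a=19 ⇒ p=19, q=1
i=1: a=19 ⇒ p=362, q=19
→ (362, 19).  Check: 362²=131044, 363·19²=131043, difference 1.
(362+19√363)^2 = 262087 + 13756√363
(362+19√363)^3 = 189750626 + 9959325√363
(362+19√363)^4 = 137379191137 + 7210537544√363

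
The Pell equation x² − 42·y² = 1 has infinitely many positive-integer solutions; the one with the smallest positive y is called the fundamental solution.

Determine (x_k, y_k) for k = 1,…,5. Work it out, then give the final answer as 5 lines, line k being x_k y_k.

13 2
337 52
8749 1350
227137 35048
5896813 909898

√42 = [6; 2,12, …], period ℓ=2 (even) → k=1
a_0=6:  p_0=6·1+0=6,  q_0=6·0+1=1
a_1=2:  p_1=2·6+1=13,  q_1=2·1+0=2
(x₁, y₁) = (13, 2);  13² − 42·2² = 1 ✓
k=2:  x_2 = 13·13+42·2·2 = 337,  y_2 = 13·2+2·13 = 52
k=3:  x_3 = 13·337+42·2·52 = 8749,  y_3 = 13·52+2·337 = 1350
k=4:  x_4 = 13·8749+42·2·1350 = 227137,  y_4 = 13·1350+2·8749 = 35048
k=5:  x_5 = 13·227137+42·2·35048 = 5896813,  y_5 = 13·35048+2·227137 = 909898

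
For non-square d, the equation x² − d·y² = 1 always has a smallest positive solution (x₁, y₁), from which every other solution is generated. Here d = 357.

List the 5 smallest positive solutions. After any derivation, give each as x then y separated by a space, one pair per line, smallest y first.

3401 180
23133601 1224360
157354750601 8328096540
1070326990454401 56647711440720
7280364031716085001 385317724891680900

√357 → a₀=18, period (1,8,2,8,1,36); ℓ=6 even so k=5
i=0: a=18 ⇒ p=18, q=1
…
i=2: a=8 ⇒ p=170, q=9
i=3: a=2 ⇒ p=359, q=19
i=4: a=8 ⇒ p=3042, q=161
i=5: a=1 ⇒ p=3401, q=180
→ (3401, 180).  Check: 3401²=11566801, 357·180²=11566800, difference 1.
(3401+180√357)^2 = 23133601 + 1224360√357
(3401+180√357)^3 = 157354750601 + 8328096540√357
(3401+180√357)^4 = 1070326990454401 + 56647711440720√357
(3401+180√357)^5 = 7280364031716085001 + 385317724891680900√357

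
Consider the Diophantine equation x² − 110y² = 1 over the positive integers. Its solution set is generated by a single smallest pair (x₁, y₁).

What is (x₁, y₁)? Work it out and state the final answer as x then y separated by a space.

d=110: √d = [10; 2,20] (ℓ=2, even), read p_1/q_1
k=0  a_k=10  p_k/q_k = 10/1
k=1  a_k=2  p_k/q_k = 21/2
→ (21, 2).  Check: 21²=441, 110·2²=440, difference 1.

21 2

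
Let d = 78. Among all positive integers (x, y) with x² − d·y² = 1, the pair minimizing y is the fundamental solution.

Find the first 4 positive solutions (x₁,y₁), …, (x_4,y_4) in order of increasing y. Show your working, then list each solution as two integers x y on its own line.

√78 → a₀=8, period (1,4,1,16); ℓ=4 even so k=3
a_0=8:  p_0=8·1+0=8,  q_0=8·0+1=1
a_1=1:  p_1=1·8+1=9,  q_1=1·1+0=1
a_2=4:  p_2=4·9+8=44,  q_2=4·1+1=5
a_3=1:  p_3=1·44+9=53,  q_3=1·5+1=6
→ (53, 6).  Check: 53²=2809, 78·6²=2808, difference 1.
n=2: (53,6)∘(53,6) = (53·53+78·6·6, 53·6+6·53) = (5617,636)
n=3: (5617,636)∘(53,6) = (53·5617+78·6·636, 53·636+6·5617) = (595349,67410)
n=4: (595349,67410)∘(53,6) = (53·595349+78·6·67410, 53·67410+6·595349) = (63101377,7144824)

53 6
5617 636
595349 67410
63101377 7144824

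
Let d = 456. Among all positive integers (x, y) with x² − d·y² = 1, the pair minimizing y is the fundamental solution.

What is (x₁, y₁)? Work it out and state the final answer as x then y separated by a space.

[21; 2,1,4,1,2,42] for √456; ℓ=6 ⇒ convergent index 5
a_0=21:  p_0=21·1+0=21,  q_0=21·0+1=1
…
a_3=4:  p_3=4·64+43=299,  q_3=4·3+2=14
a_4=1:  p_4=1·299+64=363,  q_4=1·14+3=17
a_5=2:  p_5=2·363+299=1025,  q_5=2·17+14=48
→ (1025, 48).  Check: 1025²=1050625, 456·48²=1050624, difference 1.

1025 48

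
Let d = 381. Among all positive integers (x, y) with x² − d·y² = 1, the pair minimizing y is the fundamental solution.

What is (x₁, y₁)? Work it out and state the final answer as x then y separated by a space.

d=381: √d = [19; 1,1,12,1,1,38] (ℓ=6, even), read p_5/q_5
k=0  a_k=19  p_k/q_k = 19/1
…
k=4  a_k=1  p_k/q_k = 527/27
k=5  a_k=1  p_k/q_k = 1015/52
(x₁, y₁) = (1015, 52);  1015² − 381·52² = 1 ✓

1015 52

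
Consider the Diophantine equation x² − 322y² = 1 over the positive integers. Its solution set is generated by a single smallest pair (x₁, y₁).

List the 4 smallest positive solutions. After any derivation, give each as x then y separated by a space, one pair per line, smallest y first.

323 18
208657 11628
134792099 7511670
87075487297 4852527192

√322 = [17; 1,16,1,34, …], period ℓ=4 (even) → k=3
i=0: a=17 ⇒ p=17, q=1
…
i=2: a=16 ⇒ p=305, q=17
i=3: a=1 ⇒ p=323, q=18
→ (323, 18).  Check: 323²=104329, 322·18²=104328, difference 1.
(323+18√322)^2 = 208657 + 11628√322
(323+18√322)^3 = 134792099 + 7511670√322
(323+18√322)^4 = 87075487297 + 4852527192√322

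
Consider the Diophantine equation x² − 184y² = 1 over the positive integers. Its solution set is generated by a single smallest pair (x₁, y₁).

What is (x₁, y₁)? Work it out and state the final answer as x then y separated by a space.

24335 1794

d=184: √d = [13; 1,1,3,2,1,2,1,2,3,1,1,26] (ℓ=12, even), read p_11/q_11
i=0: a=13 ⇒ p=13, q=1
i=1: a=1 ⇒ p=14, q=1
…
i=3: a=3 ⇒ p=95, q=7
…
i=5: a=1 ⇒ p=312, q=23
i=6: a=2 ⇒ p=841, q=62
i=7: a=1 ⇒ p=1153, q=85
i=8: a=2 ⇒ p=3147, q=232
…
i=10: a=1 ⇒ p=13741, q=1013
i=11: a=1 ⇒ p=24335, q=1794
(x₁, y₁) = (24335, 1794);  24335² − 184·1794² = 1 ✓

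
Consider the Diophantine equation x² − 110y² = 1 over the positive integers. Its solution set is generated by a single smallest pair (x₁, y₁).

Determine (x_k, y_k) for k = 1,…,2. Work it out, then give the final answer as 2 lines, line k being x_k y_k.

21 2
881 84

√110 → a₀=10, period (2,20); ℓ=2 even so k=1
step 0: (10, 1)  from 10·(1,0) + (0,1)
step 1: (21, 2)  from 2·(10,1) + (1,0)
(x₁, y₁) = (21, 2);  21² − 110·2² = 1 ✓
(x_2, y_2) = (21·21 + 110·2·2, 21·2 + 2·21) = (881, 84)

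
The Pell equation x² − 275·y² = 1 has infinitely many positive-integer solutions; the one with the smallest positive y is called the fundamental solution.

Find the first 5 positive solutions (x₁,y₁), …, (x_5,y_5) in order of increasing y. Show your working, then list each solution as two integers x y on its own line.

√275 → a₀=16, period (1,1,2,1,1,32); ℓ=6 even so k=5
a_0=16:  p_0=16·1+0=16,  q_0=16·0+1=1
a_1=1:  p_1=1·16+1=17,  q_1=1·1+0=1
a_2=1:  p_2=1·17+16=33,  q_2=1·1+1=2
a_3=2:  p_3=2·33+17=83,  q_3=2·2+1=5
a_4=1:  p_4=1·83+33=116,  q_4=1·5+2=7
a_5=1:  p_5=1·116+83=199,  q_5=1·7+5=12
fundamental: x₁=199, y₁=12  (since 39601 − 275·144 = 1)
n=2: (199,12)∘(199,12) = (199·199+275·12·12, 199·12+12·199) = (79201,4776)
n=3: (79201,4776)∘(199,12) = (199·79201+275·12·4776, 199·4776+12·79201) = (31521799,1900836)
n=4: (31521799,1900836)∘(199,12) = (199·31521799+275·12·1900836, 199·1900836+12·31521799) = (12545596801,756527952)
n=5: (12545596801,756527952)∘(199,12) = (199·12545596801+275·12·756527952, 199·756527952+12·12545596801) = (4993116004999,301096224060)

199 12
79201 4776
31521799 1900836
12545596801 756527952
4993116004999 301096224060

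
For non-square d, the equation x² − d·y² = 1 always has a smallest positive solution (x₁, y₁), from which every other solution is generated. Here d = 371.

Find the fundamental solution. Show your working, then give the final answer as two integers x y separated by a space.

1695 88

[19; 3,1,4,1,3,38] for √371; ℓ=6 ⇒ convergent index 5
step 0: (19, 1)  from 19·(1,0) + (0,1)
step 1: (58, 3)  from 3·(19,1) + (1,0)
…
step 4: (443, 23)  from 1·(366,19) + (77,4)
step 5: (1695, 88)  from 3·(443,23) + (366,19)
(x₁, y₁) = (1695, 88);  1695² − 371·88² = 1 ✓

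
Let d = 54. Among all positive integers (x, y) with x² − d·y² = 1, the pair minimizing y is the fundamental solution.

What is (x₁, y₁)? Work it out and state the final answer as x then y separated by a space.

√54 → a₀=7, period (2,1,6,1,2,14); ℓ=6 even so k=5
k=0  a_k=7  p_k/q_k = 7/1
…
k=4  a_k=1  p_k/q_k = 169/23
k=5  a_k=2  p_k/q_k = 485/66
(x₁, y₁) = (485, 66);  485² − 54·66² = 1 ✓

485 66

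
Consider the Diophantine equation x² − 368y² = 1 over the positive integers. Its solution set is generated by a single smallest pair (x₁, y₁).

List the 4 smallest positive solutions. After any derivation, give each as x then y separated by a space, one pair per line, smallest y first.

1151 60
2649601 138120
6099380351 317952180
14040770918401 731925780240

[19; 5,2,5,38] for √368; ℓ=4 ⇒ convergent index 3
k=0  a_k=19  p_k/q_k = 19/1
…
k=2  a_k=2  p_k/q_k = 211/11
k=3  a_k=5  p_k/q_k = 1151/60
(x₁, y₁) = (1151, 60);  1151² − 368·60² = 1 ✓
(1151+60√368)^2 = 2649601 + 138120√368
(1151+60√368)^3 = 6099380351 + 317952180√368
(1151+60√368)^4 = 14040770918401 + 731925780240√368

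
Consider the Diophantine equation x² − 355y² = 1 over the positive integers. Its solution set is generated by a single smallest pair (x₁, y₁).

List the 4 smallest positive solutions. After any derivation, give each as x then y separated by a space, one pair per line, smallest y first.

954809 50676
1823320452961 96771801768
3481845556741524089 184797174548553948
6648994948371812427335041 352892010866963721270096

[18; 1,5,3,3,1,6,1,3,3,5,1,36] for √355; ℓ=12 ⇒ convergent index 11
k=0  a_k=18  p_k/q_k = 18/1
k=1  a_k=1  p_k/q_k = 19/1
…
k=4  a_k=3  p_k/q_k = 1187/63
…
k=9  a_k=3  p_k/q_k = 151391/8035
k=10  a_k=5  p_k/q_k = 803418/42641
k=11  a_k=1  p_k/q_k = 954809/50676
(x₁, y₁) = (954809, 50676);  954809² − 355·50676² = 1 ✓
n=2: (954809,50676)∘(954809,50676) = (954809·954809+355·50676·50676, 954809·50676+50676·954809) = (1823320452961,96771801768)
n=3: (1823320452961,96771801768)∘(954809,50676) = (954809·1823320452961+355·50676·96771801768, 954809·96771801768+50676·1823320452961) = (3481845556741524089,184797174548553948)
n=4: (3481845556741524089,184797174548553948)∘(954809,50676) = (954809·3481845556741524089+355·50676·184797174548553948, 954809·184797174548553948+50676·3481845556741524089) = (6648994948371812427335041,352892010866963721270096)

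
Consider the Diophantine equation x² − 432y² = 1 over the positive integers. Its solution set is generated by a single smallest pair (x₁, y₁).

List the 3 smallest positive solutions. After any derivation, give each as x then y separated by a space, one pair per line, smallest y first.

1351 65
3650401 175630
9863382151 474552195

√432 → a₀=20, period (1,3,1,1,1,3,1,40); ℓ=8 even so k=7
k=0  a_k=20  p_k/q_k = 20/1
k=1  a_k=1  p_k/q_k = 21/1
…
k=5  a_k=1  p_k/q_k = 291/14
k=6  a_k=3  p_k/q_k = 1060/51
k=7  a_k=1  p_k/q_k = 1351/65
(x₁, y₁) = (1351, 65);  1351² − 432·65² = 1 ✓
(1351+65√432)^2 = 3650401 + 175630√432
(1351+65√432)^3 = 9863382151 + 474552195√432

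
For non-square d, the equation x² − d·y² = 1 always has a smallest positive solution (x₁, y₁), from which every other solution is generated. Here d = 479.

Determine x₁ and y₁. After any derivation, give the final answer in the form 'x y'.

d=479: √d = [21; 1,7,1,3,2,21,2,3,1,7,1,42] (ℓ=12, even), read p_11/q_11
step 0: (21, 1)  from 21·(1,0) + (0,1)
…
step 2: (175, 8)  from 7·(22,1) + (21,1)
step 3: (197, 9)  from 1·(175,8) + (22,1)
…
step 10: (2648849, 121029)  from 7·(340591,15562) + (264712,12095)
step 11: (2989440, 136591)  from 1·(2648849,121029) + (340591,15562)
fundamental: x₁=2989440, y₁=136591  (since 8936751513600 − 479·18657101281 = 1)

2989440 136591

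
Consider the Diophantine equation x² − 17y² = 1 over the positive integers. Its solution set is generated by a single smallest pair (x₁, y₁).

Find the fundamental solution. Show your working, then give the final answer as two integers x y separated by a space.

33 8

√17 = [4; 8, …], period ℓ=1 (odd) → k=1
a_0=4:  p_0=4·1+0=4,  q_0=4·0+1=1
a_1=8:  p_1=8·4+1=33,  q_1=8·1+0=8
fundamental: x₁=33, y₁=8  (since 1089 − 17·64 = 1)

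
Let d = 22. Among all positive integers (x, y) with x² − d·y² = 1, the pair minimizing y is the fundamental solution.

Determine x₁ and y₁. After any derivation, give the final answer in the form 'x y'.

√22 = [4; 1,2,4,2,1,8, …], period ℓ=6 (even) → k=5
i=0: a=4 ⇒ p=4, q=1
…
i=2: a=2 ⇒ p=14, q=3
…
i=4: a=2 ⇒ p=136, q=29
i=5: a=1 ⇒ p=197, q=42
(x₁, y₁) = (197, 42);  197² − 22·42² = 1 ✓

197 42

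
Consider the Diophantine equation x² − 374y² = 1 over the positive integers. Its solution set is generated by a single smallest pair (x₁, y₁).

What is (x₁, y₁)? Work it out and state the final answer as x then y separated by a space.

√374 = [19; 2,1,18,1,2,38, …], period ℓ=6 (even) → k=5
i=0: a=19 ⇒ p=19, q=1
i=1: a=2 ⇒ p=39, q=2
…
i=3: a=18 ⇒ p=1083, q=56
i=4: a=1 ⇒ p=1141, q=59
i=5: a=2 ⇒ p=3365, q=174
→ (3365, 174).  Check: 3365²=11323225, 374·174²=11323224, difference 1.

3365 174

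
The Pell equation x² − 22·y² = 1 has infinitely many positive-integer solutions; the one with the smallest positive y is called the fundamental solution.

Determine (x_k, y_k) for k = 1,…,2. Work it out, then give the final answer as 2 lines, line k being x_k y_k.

197 42
77617 16548

√22 → a₀=4, period (1,2,4,2,1,8); ℓ=6 even so k=5
a_0=4:  p_0=4·1+0=4,  q_0=4·0+1=1
a_1=1:  p_1=1·4+1=5,  q_1=1·1+0=1
…
a_3=4:  p_3=4·14+5=61,  q_3=4·3+1=13
a_4=2:  p_4=2·61+14=136,  q_4=2·13+3=29
a_5=1:  p_5=1·136+61=197,  q_5=1·29+13=42
fundamental: x₁=197, y₁=42  (since 38809 − 22·1764 = 1)
n=2: (197,42)∘(197,42) = (197·197+22·42·42, 197·42+42·197) = (77617,16548)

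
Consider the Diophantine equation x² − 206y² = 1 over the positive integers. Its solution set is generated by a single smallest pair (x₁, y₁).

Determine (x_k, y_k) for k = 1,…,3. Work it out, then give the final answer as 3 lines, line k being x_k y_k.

[14; 2,1,5,14,5,1,2,28] for √206; ℓ=8 ⇒ convergent index 7
k=0  a_k=14  p_k/q_k = 14/1
…
k=2  a_k=1  p_k/q_k = 43/3
k=3  a_k=5  p_k/q_k = 244/17
k=4  a_k=14  p_k/q_k = 3459/241
…
k=6  a_k=1  p_k/q_k = 20998/1463
k=7  a_k=2  p_k/q_k = 59535/4148
fundamental: x₁=59535, y₁=4148  (since 3544416225 − 206·17205904 = 1)
n=2: (59535,4148)∘(59535,4148) = (59535·59535+206·4148·4148, 59535·4148+4148·59535) = (7088832449,493902360)
n=3: (7088832449,493902360)∘(59535,4148) = (59535·7088832449+206·4148·493902360, 59535·493902360+4148·7088832449) = (844067279642895,58808954001052)

59535 4148
7088832449 493902360
844067279642895 58808954001052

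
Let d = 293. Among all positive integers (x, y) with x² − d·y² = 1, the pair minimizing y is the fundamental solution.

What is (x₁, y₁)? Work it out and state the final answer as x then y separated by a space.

[17; 8,1,1,8,34] for √293; ℓ=5 ⇒ convergent index 9
k=0  a_k=17  p_k/q_k = 17/1
…
k=6  a_k=8  p_k/q_k = 679914/39721
k=7  a_k=1  p_k/q_k = 764593/44668
k=8  a_k=1  p_k/q_k = 1444507/84389
k=9  a_k=8  p_k/q_k = 12320649/719780
→ (12320649, 719780).  Check: 12320649²=151798391781201, 293·719780²=151798391781200, difference 1.

12320649 719780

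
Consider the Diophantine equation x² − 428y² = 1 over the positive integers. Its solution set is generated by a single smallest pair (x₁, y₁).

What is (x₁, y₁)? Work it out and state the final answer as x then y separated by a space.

√428 = [20; 1,2,4,1,5,10,5,1,4,2,1,40, …], period ℓ=12 (even) → k=11
i=0: a=20 ⇒ p=20, q=1
…
i=2: a=2 ⇒ p=62, q=3
i=3: a=4 ⇒ p=269, q=13
i=4: a=1 ⇒ p=331, q=16
i=5: a=5 ⇒ p=1924, q=93
i=6: a=10 ⇒ p=19571, q=946
i=7: a=5 ⇒ p=99779, q=4823
i=8: a=1 ⇒ p=119350, q=5769
…
i=10: a=2 ⇒ p=1273708, q=61567
i=11: a=1 ⇒ p=1850887, q=89466
fundamental: x₁=1850887, y₁=89466  (since 3425782686769 − 428·8004165156 = 1)

1850887 89466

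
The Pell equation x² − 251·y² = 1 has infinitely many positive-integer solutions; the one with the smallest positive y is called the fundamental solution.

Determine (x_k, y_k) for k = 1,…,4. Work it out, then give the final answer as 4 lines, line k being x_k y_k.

3674890 231957
27009633024199 1704832919460
198514860608593651330 12530146894788486843
1459040552203802437039183201 92093823044376819996025080

√251 → a₀=15, period (1,5,2,1,2,…,5,1,30); ℓ=14 even so k=13
step 0: (15, 1)  from 15·(1,0) + (0,1)
…
step 3: (206, 13)  from 2·(95,6) + (16,1)
…
step 6: (1917, 121)  from 2·(808,51) + (301,19)
step 7: (29563, 1866)  from 15·(1917,121) + (808,51)
step 8: (61043, 3853)  from 2·(29563,1866) + (1917,121)
…
step 10: (212692, 13425)  from 1·(151649,9572) + (61043,3853)
step 11: (577033, 36422)  from 2·(212692,13425) + (151649,9572)
step 12: (3097857, 195535)  from 5·(577033,36422) + (212692,13425)
step 13: (3674890, 231957)  from 1·(3097857,195535) + (577033,36422)
fundamental: x₁=3674890, y₁=231957  (since 13504816512100 − 251·53804049849 = 1)
(3674890+231957√251)^2 = 27009633024199 + 1704832919460√251
(3674890+231957√251)^3 = 198514860608593651330 + 12530146894788486843√251
(3674890+231957√251)^4 = 1459040552203802437039183201 + 92093823044376819996025080√251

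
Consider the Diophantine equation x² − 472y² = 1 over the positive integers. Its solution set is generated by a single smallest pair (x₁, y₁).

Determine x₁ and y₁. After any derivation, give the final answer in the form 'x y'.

[21; 1,2,1,1,1,…,2,1,42] for √472; ℓ=14 ⇒ convergent index 13
i=0: a=21 ⇒ p=21, q=1
…
i=2: a=2 ⇒ p=65, q=3
i=3: a=1 ⇒ p=87, q=4
i=4: a=1 ⇒ p=152, q=7
i=5: a=1 ⇒ p=239, q=11
i=6: a=4 ⇒ p=1108, q=51
i=7: a=5 ⇒ p=5779, q=266
i=8: a=4 ⇒ p=24224, q=1115
i=9: a=1 ⇒ p=30003, q=1381
i=10: a=1 ⇒ p=54227, q=2496
i=11: a=1 ⇒ p=84230, q=3877
i=12: a=2 ⇒ p=222687, q=10250
i=13: a=1 ⇒ p=306917, q=14127
(x₁, y₁) = (306917, 14127);  306917² − 472·14127² = 1 ✓

306917 14127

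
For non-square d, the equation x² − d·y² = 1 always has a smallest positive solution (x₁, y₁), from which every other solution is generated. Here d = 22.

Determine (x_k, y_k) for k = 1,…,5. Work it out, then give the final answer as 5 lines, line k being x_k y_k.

[4; 1,2,4,2,1,8] for √22; ℓ=6 ⇒ convergent index 5
step 0: (4, 1)  from 4·(1,0) + (0,1)
step 1: (5, 1)  from 1·(4,1) + (1,0)
step 2: (14, 3)  from 2·(5,1) + (4,1)
step 3: (61, 13)  from 4·(14,3) + (5,1)
step 4: (136, 29)  from 2·(61,13) + (14,3)
step 5: (197, 42)  from 1·(136,29) + (61,13)
fundamental: x₁=197, y₁=42  (since 38809 − 22·1764 = 1)
k=2:  x_2 = 197·197+22·42·42 = 77617,  y_2 = 197·42+42·197 = 16548
k=3:  x_3 = 197·77617+22·42·16548 = 30580901,  y_3 = 197·16548+42·77617 = 6519870
k=4:  x_4 = 197·30580901+22·42·6519870 = 12048797377,  y_4 = 197·6519870+42·30580901 = 2568812232
k=5:  x_5 = 197·12048797377+22·42·2568812232 = 4747195585637,  y_5 = 197·2568812232+42·12048797377 = 1012105499538

197 42
77617 16548
30580901 6519870
12048797377 2568812232
4747195585637 1012105499538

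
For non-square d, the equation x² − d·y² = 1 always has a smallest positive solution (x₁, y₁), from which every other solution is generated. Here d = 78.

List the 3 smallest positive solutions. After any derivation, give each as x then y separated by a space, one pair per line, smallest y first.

53 6
5617 636
595349 67410

√78 = [8; 1,4,1,16, …], period ℓ=4 (even) → k=3
a_0=8:  p_0=8·1+0=8,  q_0=8·0+1=1
…
a_2=4:  p_2=4·9+8=44,  q_2=4·1+1=5
a_3=1:  p_3=1·44+9=53,  q_3=1·5+1=6
(x₁, y₁) = (53, 6);  53² − 78·6² = 1 ✓
(x_2, y_2) = (53·53 + 78·6·6, 53·6 + 6·53) = (5617, 636)
(x_3, y_3) = (53·5617 + 78·6·636, 53·636 + 6·5617) = (595349, 67410)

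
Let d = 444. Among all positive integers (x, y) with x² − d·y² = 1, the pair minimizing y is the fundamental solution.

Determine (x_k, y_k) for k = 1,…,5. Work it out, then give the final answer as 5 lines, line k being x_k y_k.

295 14
174049 8260
102688615 4873386
60586108801 2875289480
35745701503975 1696415919814

√444 → a₀=21, period (14,42); ℓ=2 even so k=1
i=0: a=21 ⇒ p=21, q=1
i=1: a=14 ⇒ p=295, q=14
→ (295, 14).  Check: 295²=87025, 444·14²=87024, difference 1.
k=2:  x_2 = 295·295+444·14·14 = 174049,  y_2 = 295·14+14·295 = 8260
k=3:  x_3 = 295·174049+444·14·8260 = 102688615,  y_3 = 295·8260+14·174049 = 4873386
k=4:  x_4 = 295·102688615+444·14·4873386 = 60586108801,  y_4 = 295·4873386+14·102688615 = 2875289480
k=5:  x_5 = 295·60586108801+444·14·2875289480 = 35745701503975,  y_5 = 295·2875289480+14·60586108801 = 1696415919814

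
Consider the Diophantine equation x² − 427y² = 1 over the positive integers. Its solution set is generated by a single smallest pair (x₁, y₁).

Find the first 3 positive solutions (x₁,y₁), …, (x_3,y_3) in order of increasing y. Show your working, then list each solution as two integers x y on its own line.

62 3
7687 372
953126 46125

[20; 1,1,1,40] for √427; ℓ=4 ⇒ convergent index 3
k=0  a_k=20  p_k/q_k = 20/1
k=1  a_k=1  p_k/q_k = 21/1
k=2  a_k=1  p_k/q_k = 41/2
k=3  a_k=1  p_k/q_k = 62/3
→ (62, 3).  Check: 62²=3844, 427·3²=3843, difference 1.
(x_2, y_2) = (62·62 + 427·3·3, 62·3 + 3·62) = (7687, 372)
(x_3, y_3) = (62·7687 + 427·3·372, 62·372 + 3·7687) = (953126, 46125)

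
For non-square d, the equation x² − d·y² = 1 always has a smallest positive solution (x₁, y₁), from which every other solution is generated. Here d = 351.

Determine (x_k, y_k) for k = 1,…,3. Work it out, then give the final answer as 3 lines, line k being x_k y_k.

√351 → a₀=18, period (1,2,1,3,2,2,2,3,1,2,1,36); ℓ=12 even so k=11
a_0=18:  p_0=18·1+0=18,  q_0=18·0+1=1
…
a_2=2:  p_2=2·19+18=56,  q_2=2·1+1=3
a_3=1:  p_3=1·56+19=75,  q_3=1·3+1=4
…
a_6=2:  p_6=2·637+281=1555,  q_6=2·34+15=83
a_7=2:  p_7=2·1555+637=3747,  q_7=2·83+34=200
a_8=3:  p_8=3·3747+1555=12796,  q_8=3·200+83=683
a_9=1:  p_9=1·12796+3747=16543,  q_9=1·683+200=883
a_10=2:  p_10=2·16543+12796=45882,  q_10=2·883+683=2449
a_11=1:  p_11=1·45882+16543=62425,  q_11=1·2449+883=3332
(x₁, y₁) = (62425, 3332);  62425² − 351·3332² = 1 ✓
n=2: (62425,3332)∘(62425,3332) = (62425·62425+351·3332·3332, 62425·3332+3332·62425) = (7793761249,416000200)
n=3: (7793761249,416000200)∘(62425,3332) = (62425·7793761249+351·3332·416000200, 62425·416000200+3332·7793761249) = (973051091875225,51937624966668)

62425 3332
7793761249 416000200
973051091875225 51937624966668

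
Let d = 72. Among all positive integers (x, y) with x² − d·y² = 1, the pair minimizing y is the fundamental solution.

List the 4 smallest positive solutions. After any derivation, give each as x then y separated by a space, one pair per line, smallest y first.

d=72: √d = [8; 2,16] (ℓ=2, even), read p_1/q_1
a_0=8:  p_0=8·1+0=8,  q_0=8·0+1=1
a_1=2:  p_1=2·8+1=17,  q_1=2·1+0=2
fundamental: x₁=17, y₁=2  (since 289 − 72·4 = 1)
n=2: (17,2)∘(17,2) = (17·17+72·2·2, 17·2+2·17) = (577,68)
n=3: (577,68)∘(17,2) = (17·577+72·2·68, 17·68+2·577) = (19601,2310)
n=4: (19601,2310)∘(17,2) = (17·19601+72·2·2310, 17·2310+2·19601) = (665857,78472)

17 2
577 68
19601 2310
665857 78472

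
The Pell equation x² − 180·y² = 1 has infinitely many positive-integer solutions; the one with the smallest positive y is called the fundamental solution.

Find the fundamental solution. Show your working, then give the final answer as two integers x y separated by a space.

d=180: √d = [13; 2,2,2,26] (ℓ=4, even), read p_3/q_3
step 0: (13, 1)  from 13·(1,0) + (0,1)
…
step 2: (67, 5)  from 2·(27,2) + (13,1)
step 3: (161, 12)  from 2·(67,5) + (27,2)
(x₁, y₁) = (161, 12);  161² − 180·12² = 1 ✓

161 12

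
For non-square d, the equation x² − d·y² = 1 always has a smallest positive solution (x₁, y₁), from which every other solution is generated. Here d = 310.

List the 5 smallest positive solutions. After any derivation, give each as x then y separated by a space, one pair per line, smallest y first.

d=310: √d = [17; 1,1,1,1,5,…,1,1,34] (ℓ=16, even), read p_15/q_15
k=0  a_k=17  p_k/q_k = 17/1
k=1  a_k=1  p_k/q_k = 18/1
k=2  a_k=1  p_k/q_k = 35/2
k=3  a_k=1  p_k/q_k = 53/3
k=4  a_k=1  p_k/q_k = 88/5
…
k=6  a_k=3  p_k/q_k = 1567/89
k=7  a_k=1  p_k/q_k = 2060/117
k=8  a_k=2  p_k/q_k = 5687/323
k=9  a_k=1  p_k/q_k = 7747/440
k=10  a_k=3  p_k/q_k = 28928/1643
k=11  a_k=5  p_k/q_k = 152387/8655
…
k=13  a_k=1  p_k/q_k = 333702/18953
k=14  a_k=1  p_k/q_k = 515017/29251
k=15  a_k=1  p_k/q_k = 848719/48204
fundamental: x₁=848719, y₁=48204  (since 720323940961 − 310·2323625616 = 1)
n=2: (848719,48204)∘(848719,48204) = (848719·848719+310·48204·48204, 848719·48204+48204·848719) = (1440647881921,81823301352)
n=3: (1440647881921,81823301352)∘(848719,48204) = (848719·1440647881921+310·48204·81823301352, 848719·81823301352+48204·1440647881921) = (2445410459391369679,138889981000287972)
n=4: (2445410459391369679,138889981000287972)∘(848719,48204) = (848719·2445410459391369679+310·48204·138889981000287972, 848719·138889981000287972+48204·2445410459391369679) = (4150932639366927117300481,235757131569084991314384)
n=5: (4150932639366927117300481,235757131569084991314384)∘(848719,48204) = (848719·4150932639366927117300481+310·48204·235757131569084991314384, 848719·235757131569084991314384+48204·4150932639366927117300481) = (7045950797499272621676902497999,400183113896225599505705060220)

848719 48204
1440647881921 81823301352
2445410459391369679 138889981000287972
4150932639366927117300481 235757131569084991314384
7045950797499272621676902497999 400183113896225599505705060220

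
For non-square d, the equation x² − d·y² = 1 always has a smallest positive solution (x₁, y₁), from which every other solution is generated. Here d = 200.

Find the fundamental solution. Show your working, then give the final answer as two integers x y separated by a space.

99 7

√200 = [14; 7,28, …], period ℓ=2 (even) → k=1
a_0=14:  p_0=14·1+0=14,  q_0=14·0+1=1
a_1=7:  p_1=7·14+1=99,  q_1=7·1+0=7
(x₁, y₁) = (99, 7);  99² − 200·7² = 1 ✓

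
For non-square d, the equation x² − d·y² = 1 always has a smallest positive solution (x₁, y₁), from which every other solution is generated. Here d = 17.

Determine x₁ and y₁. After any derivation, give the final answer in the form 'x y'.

√17 → a₀=4, period (8); ℓ=1 odd so k=1
k=0  a_k=4  p_k/q_k = 4/1
k=1  a_k=8  p_k/q_k = 33/8
(x₁, y₁) = (33, 8);  33² − 17·8² = 1 ✓

33 8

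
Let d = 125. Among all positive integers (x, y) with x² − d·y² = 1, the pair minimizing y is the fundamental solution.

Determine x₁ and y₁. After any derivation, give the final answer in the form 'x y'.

√125 → a₀=11, period (5,1,1,5,22); ℓ=5 odd so k=9
i=0: a=11 ⇒ p=11, q=1
…
i=3: a=1 ⇒ p=123, q=11
…
i=6: a=5 ⇒ p=76317, q=6826
…
i=8: a=1 ⇒ p=167761, q=15005
i=9: a=5 ⇒ p=930249, q=83204
→ (930249, 83204).  Check: 930249²=865363202001, 125·83204²=865363202000, difference 1.

930249 83204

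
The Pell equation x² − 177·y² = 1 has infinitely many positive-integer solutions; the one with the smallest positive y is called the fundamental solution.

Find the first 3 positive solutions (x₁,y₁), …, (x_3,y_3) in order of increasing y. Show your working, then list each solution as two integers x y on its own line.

[13; 3,3,2,8,2,3,3,26] for √177; ℓ=8 ⇒ convergent index 7
step 0: (13, 1)  from 13·(1,0) + (0,1)
…
step 2: (133, 10)  from 3·(40,3) + (13,1)
…
step 4: (2581, 194)  from 8·(306,23) + (133,10)
…
step 6: (18985, 1427)  from 3·(5468,411) + (2581,194)
step 7: (62423, 4692)  from 3·(18985,1427) + (5468,411)
→ (62423, 4692).  Check: 62423²=3896630929, 177·4692²=3896630928, difference 1.
(x_2, y_2) = (62423·62423 + 177·4692·4692, 62423·4692 + 4692·62423) = (7793261857, 585777432)
(x_3, y_3) = (62423·7793261857 + 177·4692·585777432, 62423·585777432 + 4692·7793261857) = (972957569736599, 73131969270780)

62423 4692
7793261857 585777432
972957569736599 73131969270780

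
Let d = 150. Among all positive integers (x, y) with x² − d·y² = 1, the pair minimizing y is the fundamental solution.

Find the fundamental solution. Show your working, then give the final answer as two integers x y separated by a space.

49 4

√150 = [12; 4,24, …], period ℓ=2 (even) → k=1
a_0=12:  p_0=12·1+0=12,  q_0=12·0+1=1
a_1=4:  p_1=4·12+1=49,  q_1=4·1+0=4
(x₁, y₁) = (49, 4);  49² − 150·4² = 1 ✓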